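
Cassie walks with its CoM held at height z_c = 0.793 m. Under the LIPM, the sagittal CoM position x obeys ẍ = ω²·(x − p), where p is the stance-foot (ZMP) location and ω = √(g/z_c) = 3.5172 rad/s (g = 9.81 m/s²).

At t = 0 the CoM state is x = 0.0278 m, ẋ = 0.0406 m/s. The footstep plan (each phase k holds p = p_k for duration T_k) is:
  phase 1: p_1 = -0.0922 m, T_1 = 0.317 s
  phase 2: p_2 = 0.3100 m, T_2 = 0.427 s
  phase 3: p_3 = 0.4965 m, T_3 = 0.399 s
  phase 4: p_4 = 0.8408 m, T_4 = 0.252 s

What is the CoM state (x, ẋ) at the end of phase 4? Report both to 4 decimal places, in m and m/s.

phase 1: p=-0.0922, T=0.317, ωT=1.114952, cosh=1.688677, sinh=1.360746; start (x,ẋ)=(0.027800, 0.040600) → end (x,ẋ)=(0.126149, 0.642882)
phase 2: p=0.3100, T=0.427, ωT=1.501844, cosh=2.356341, sinh=2.133622; start (x,ẋ)=(0.126149, 0.642882) → end (x,ẋ)=(0.266772, 0.135161)
phase 3: p=0.4965, T=0.399, ωT=1.403363, cosh=2.157314, sinh=1.911545; start (x,ẋ)=(0.266772, 0.135161) → end (x,ẋ)=(0.074363, -1.252942)
phase 4: p=0.8408, T=0.252, ωT=0.886334, cosh=1.419192, sinh=1.007028; start (x,ẋ)=(0.074363, -1.252942) → end (x,ẋ)=(-0.605658, -4.492825)

x = -0.6057, ẋ = -4.4928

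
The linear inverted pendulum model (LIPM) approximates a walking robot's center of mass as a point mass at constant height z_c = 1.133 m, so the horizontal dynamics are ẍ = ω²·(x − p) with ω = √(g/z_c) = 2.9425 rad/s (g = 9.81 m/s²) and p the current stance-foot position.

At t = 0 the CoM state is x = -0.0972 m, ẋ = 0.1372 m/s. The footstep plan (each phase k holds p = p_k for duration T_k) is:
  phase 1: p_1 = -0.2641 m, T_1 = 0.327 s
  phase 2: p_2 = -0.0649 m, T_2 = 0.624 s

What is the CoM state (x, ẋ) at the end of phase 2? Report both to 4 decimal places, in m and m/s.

x = 1.0509, ẋ = 3.3552

phase 1: p=-0.2641, T=0.327, ωT=0.962198, cosh=1.499747, sinh=1.117695; start (x,ẋ)=(-0.097200, 0.137200) → end (x,ẋ)=(0.038323, 0.754669)
phase 2: p=-0.0649, T=0.624, ωT=1.836120, cosh=3.215795, sinh=3.056360; start (x,ẋ)=(0.038323, 0.754669) → end (x,ẋ)=(1.050913, 3.355176)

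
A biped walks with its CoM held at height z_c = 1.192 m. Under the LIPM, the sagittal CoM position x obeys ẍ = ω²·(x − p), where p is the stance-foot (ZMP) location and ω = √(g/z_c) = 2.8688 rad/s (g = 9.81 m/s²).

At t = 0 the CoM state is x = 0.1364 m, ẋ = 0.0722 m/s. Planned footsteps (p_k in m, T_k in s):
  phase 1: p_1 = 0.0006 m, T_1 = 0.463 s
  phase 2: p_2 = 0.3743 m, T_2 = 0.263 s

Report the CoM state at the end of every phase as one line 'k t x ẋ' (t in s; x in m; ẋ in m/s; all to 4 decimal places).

phase 1: p=0.0006, T=0.463, ωT=1.328254, cosh=2.019694, sinh=1.754755; start (x,ẋ)=(0.136400, 0.072200) → end (x,ẋ)=(0.319037, 0.829445)
phase 2: p=0.3743, T=0.263, ωT=0.754494, cosh=1.298392, sinh=0.828144; start (x,ẋ)=(0.319037, 0.829445) → end (x,ẋ)=(0.541985, 0.945652)

1 0.4630 0.3190 0.8294
2 0.7260 0.5420 0.9457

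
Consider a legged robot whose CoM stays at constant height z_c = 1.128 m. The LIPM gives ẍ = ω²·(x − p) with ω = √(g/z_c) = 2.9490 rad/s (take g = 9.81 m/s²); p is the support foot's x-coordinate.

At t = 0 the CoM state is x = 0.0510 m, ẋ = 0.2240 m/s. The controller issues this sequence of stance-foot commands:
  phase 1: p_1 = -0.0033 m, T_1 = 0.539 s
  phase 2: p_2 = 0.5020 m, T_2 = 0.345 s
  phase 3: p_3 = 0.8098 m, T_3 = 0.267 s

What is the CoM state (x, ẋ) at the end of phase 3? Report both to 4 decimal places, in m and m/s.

x = 0.7643, ẋ = 0.5261

phase 1: p=-0.0033, T=0.539, ωT=1.589511, cosh=2.552688, sinh=2.348663; start (x,ẋ)=(0.051000, 0.224000) → end (x,ẋ)=(0.313711, 0.947895)
phase 2: p=0.5020, T=0.345, ωT=1.017405, cosh=1.563770, sinh=1.202238; start (x,ẋ)=(0.313711, 0.947895) → end (x,ẋ)=(0.593993, 0.814729)
phase 3: p=0.8098, T=0.267, ωT=0.787383, cosh=1.326336, sinh=0.871302; start (x,ẋ)=(0.593993, 0.814729) → end (x,ẋ)=(0.764285, 0.526096)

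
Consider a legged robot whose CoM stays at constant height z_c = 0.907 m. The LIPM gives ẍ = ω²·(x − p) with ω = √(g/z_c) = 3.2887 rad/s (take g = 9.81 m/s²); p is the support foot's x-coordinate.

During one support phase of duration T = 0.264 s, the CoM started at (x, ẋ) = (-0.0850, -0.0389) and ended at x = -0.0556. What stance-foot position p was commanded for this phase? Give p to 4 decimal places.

ωT = 3.2887·0.264 = 0.868217; cosh(ωT) = 1.401179, sinh(ωT) = 0.981480
x(T) = p + (x₀−p)·cosh(ωT) + (ẋ₀/ω)·sinh(ωT) ⇒ p·(1 − cosh) = x(T) − x₀·cosh − (ẋ₀/ω)·sinh
numerator   = -0.0556 − (-0.0850)·1.401179 − (-0.0389/3.2887)·0.981480 = 0.075110
denominator = 1 − 1.401179 = -0.401179
p = 0.075110 / -0.401179 = -0.1872

p = -0.1872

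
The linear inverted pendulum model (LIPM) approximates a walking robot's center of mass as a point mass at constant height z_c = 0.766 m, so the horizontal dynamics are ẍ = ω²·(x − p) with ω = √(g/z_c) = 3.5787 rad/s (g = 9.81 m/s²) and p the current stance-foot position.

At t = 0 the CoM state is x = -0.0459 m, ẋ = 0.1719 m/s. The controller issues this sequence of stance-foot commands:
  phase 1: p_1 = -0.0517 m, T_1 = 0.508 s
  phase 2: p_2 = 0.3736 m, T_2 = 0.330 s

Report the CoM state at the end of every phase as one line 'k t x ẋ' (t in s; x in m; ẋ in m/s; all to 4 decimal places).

1 0.5080 0.1107 0.6056
2 0.8380 0.1546 -0.3089

phase 1: p=-0.0517, T=0.508, ωT=1.817980, cosh=3.160877, sinh=2.998524; start (x,ẋ)=(-0.045900, 0.171900) → end (x,ẋ)=(0.110665, 0.605594)
phase 2: p=0.3736, T=0.330, ωT=1.180971, cosh=1.782258, sinh=1.475278; start (x,ẋ)=(0.110665, 0.605594) → end (x,ẋ)=(0.154631, -0.308862)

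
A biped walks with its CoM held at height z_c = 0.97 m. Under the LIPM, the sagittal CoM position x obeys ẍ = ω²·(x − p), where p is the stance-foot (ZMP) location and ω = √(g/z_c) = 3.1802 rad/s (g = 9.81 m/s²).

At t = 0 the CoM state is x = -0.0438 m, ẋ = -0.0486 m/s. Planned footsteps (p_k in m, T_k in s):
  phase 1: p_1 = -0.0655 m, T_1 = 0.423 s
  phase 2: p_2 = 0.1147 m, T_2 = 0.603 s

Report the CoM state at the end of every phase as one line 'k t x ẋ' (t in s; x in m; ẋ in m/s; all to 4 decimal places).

phase 1: p=-0.0655, T=0.423, ωT=1.345225, cosh=2.049765, sinh=1.789284; start (x,ẋ)=(-0.043800, -0.048600) → end (x,ẋ)=(-0.048364, 0.023861)
phase 2: p=0.1147, T=0.603, ωT=1.917661, cosh=3.475985, sinh=3.329035; start (x,ẋ)=(-0.048364, 0.023861) → end (x,ẋ)=(-0.427131, -1.643420)

1 0.4230 -0.0484 0.0239
2 1.0260 -0.4271 -1.6434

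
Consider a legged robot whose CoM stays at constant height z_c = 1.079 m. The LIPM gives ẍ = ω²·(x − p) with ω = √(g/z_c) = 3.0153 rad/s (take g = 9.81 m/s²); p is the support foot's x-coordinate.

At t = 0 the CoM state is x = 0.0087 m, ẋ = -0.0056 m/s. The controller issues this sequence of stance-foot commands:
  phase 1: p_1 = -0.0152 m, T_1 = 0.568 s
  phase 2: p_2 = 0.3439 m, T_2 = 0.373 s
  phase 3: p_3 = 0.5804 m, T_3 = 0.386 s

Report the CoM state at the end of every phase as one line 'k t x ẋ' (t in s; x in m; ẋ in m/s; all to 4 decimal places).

1 0.5680 0.0482 0.1772
2 0.9410 -0.0784 -0.9263
3 1.3270 -1.0212 -4.4984

phase 1: p=-0.0152, T=0.568, ωT=1.712690, cosh=2.862118, sinh=2.681738; start (x,ẋ)=(0.008700, -0.005600) → end (x,ẋ)=(0.048224, 0.177233)
phase 2: p=0.3439, T=0.373, ωT=1.124707, cosh=1.702031, sinh=1.377283; start (x,ẋ)=(0.048224, 0.177233) → end (x,ẋ)=(-0.078395, -0.926262)
phase 3: p=0.5804, T=0.386, ωT=1.163906, cosh=1.757341, sinh=1.445076; start (x,ẋ)=(-0.078395, -0.926262) → end (x,ẋ)=(-1.021237, -4.498353)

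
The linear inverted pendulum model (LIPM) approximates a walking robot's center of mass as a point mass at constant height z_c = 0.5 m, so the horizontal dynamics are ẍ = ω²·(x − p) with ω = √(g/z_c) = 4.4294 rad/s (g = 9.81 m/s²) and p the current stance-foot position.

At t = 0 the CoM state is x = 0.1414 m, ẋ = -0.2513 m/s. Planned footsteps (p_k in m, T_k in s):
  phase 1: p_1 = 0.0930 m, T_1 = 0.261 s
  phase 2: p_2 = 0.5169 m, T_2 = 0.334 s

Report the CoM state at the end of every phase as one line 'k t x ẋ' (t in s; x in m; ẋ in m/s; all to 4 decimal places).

phase 1: p=0.0930, T=0.261, ωT=1.156073, cosh=1.746076, sinh=1.431356; start (x,ẋ)=(0.141400, -0.251300) → end (x,ẋ)=(0.096303, -0.131930)
phase 2: p=0.5169, T=0.334, ωT=1.479420, cosh=2.309083, sinh=2.081313; start (x,ẋ)=(0.096303, -0.131930) → end (x,ẋ)=(-0.516286, -4.182112)

1 0.2610 0.0963 -0.1319
2 0.5950 -0.5163 -4.1821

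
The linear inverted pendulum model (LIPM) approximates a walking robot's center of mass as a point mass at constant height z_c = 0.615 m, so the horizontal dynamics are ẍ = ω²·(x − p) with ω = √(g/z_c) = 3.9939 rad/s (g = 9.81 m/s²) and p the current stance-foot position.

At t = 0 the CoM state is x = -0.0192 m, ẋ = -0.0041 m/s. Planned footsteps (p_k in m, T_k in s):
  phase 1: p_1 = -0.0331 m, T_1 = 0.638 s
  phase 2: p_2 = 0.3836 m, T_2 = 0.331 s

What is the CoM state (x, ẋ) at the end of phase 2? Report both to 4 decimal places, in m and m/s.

x = -0.1447, ẋ = -1.6674

phase 1: p=-0.0331, T=0.638, ωT=2.548108, cosh=6.430564, sinh=6.352334; start (x,ẋ)=(-0.019200, -0.004100) → end (x,ẋ)=(0.049764, 0.326286)
phase 2: p=0.3836, T=0.331, ωT=1.321981, cosh=2.008725, sinh=1.742119; start (x,ẋ)=(0.049764, 0.326286) → end (x,ẋ)=(-0.144661, -1.667363)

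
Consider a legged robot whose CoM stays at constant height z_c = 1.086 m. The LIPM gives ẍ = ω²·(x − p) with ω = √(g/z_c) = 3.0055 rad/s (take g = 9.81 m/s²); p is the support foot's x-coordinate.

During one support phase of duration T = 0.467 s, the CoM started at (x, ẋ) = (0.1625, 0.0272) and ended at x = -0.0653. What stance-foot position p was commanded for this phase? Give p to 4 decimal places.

p = 0.3742

ωT = 3.0055·0.467 = 1.403568; cosh(ωT) = 2.157708, sinh(ωT) = 1.911989
x(T) = p + (x₀−p)·cosh(ωT) + (ẋ₀/ω)·sinh(ωT) ⇒ p·(1 − cosh) = x(T) − x₀·cosh − (ẋ₀/ω)·sinh
numerator   = -0.0653 − (0.1625)·2.157708 − (0.0272/3.0055)·1.911989 = -0.433231
denominator = 1 − 2.157708 = -1.157708
p = -0.433231 / -1.157708 = 0.3742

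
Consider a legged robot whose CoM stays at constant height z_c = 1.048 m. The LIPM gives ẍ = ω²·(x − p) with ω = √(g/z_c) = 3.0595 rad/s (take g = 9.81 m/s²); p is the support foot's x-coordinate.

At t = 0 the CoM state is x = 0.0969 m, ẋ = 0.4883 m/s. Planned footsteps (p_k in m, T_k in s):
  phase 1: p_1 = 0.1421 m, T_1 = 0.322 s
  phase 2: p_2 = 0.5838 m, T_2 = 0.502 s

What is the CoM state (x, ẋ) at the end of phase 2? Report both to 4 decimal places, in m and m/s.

x = 0.2138, ẋ = -0.7909

phase 1: p=0.1421, T=0.322, ωT=0.985159, cosh=1.525809, sinh=1.152429; start (x,ẋ)=(0.096900, 0.488300) → end (x,ẋ)=(0.257063, 0.585684)
phase 2: p=0.5838, T=0.502, ωT=1.535869, cosh=2.430315, sinh=2.215046; start (x,ẋ)=(0.257063, 0.585684) → end (x,ẋ)=(0.213754, -0.790882)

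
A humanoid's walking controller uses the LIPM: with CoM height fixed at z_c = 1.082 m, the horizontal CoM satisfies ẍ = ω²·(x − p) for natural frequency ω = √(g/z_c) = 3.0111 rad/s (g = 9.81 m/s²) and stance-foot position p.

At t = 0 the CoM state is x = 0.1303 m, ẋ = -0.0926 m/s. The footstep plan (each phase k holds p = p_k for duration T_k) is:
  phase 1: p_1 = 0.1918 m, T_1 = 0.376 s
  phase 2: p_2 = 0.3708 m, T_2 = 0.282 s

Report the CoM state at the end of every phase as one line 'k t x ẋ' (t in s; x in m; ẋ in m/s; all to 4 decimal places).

phase 1: p=0.1918, T=0.376, ωT=1.132174, cosh=1.712362, sinh=1.390030; start (x,ẋ)=(0.130300, -0.092600) → end (x,ẋ)=(0.043742, -0.415974)
phase 2: p=0.3708, T=0.282, ωT=0.849130, cosh=1.382700, sinh=0.954913; start (x,ẋ)=(0.043742, -0.415974) → end (x,ẋ)=(-0.213341, -1.515569)

1 0.3760 0.0437 -0.4160
2 0.6580 -0.2133 -1.5156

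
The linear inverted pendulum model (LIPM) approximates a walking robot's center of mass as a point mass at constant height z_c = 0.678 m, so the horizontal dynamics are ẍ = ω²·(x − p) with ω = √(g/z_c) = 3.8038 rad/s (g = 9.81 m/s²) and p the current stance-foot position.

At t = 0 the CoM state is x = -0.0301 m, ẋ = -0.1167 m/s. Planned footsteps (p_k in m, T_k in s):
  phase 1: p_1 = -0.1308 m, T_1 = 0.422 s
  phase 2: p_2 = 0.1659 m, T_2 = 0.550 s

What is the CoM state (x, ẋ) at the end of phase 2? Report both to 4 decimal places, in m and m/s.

x = 0.3595, ẋ = 0.8635

phase 1: p=-0.1308, T=0.422, ωT=1.605204, cosh=2.589861, sinh=2.389012; start (x,ẋ)=(-0.030100, -0.116700) → end (x,ẋ)=(0.056704, 0.612857)
phase 2: p=0.1659, T=0.550, ωT=2.092090, cosh=4.112630, sinh=3.989201; start (x,ẋ)=(0.056704, 0.612857) → end (x,ẋ)=(0.359547, 0.863507)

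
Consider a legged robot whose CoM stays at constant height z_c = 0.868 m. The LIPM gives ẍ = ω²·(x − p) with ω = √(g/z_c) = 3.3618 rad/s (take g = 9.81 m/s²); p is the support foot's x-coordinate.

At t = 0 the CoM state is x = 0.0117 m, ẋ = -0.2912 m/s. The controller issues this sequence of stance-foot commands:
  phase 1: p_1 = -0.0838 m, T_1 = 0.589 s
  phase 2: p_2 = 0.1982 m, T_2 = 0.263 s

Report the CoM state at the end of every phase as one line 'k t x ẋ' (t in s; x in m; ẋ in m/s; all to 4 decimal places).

phase 1: p=-0.0838, T=0.589, ωT=1.980100, cosh=3.690762, sinh=3.552707; start (x,ẋ)=(0.011700, -0.291200) → end (x,ẋ)=(-0.039069, 0.065853)
phase 2: p=0.1982, T=0.263, ωT=0.884153, cosh=1.416999, sinh=1.003935; start (x,ẋ)=(-0.039069, 0.065853) → end (x,ẋ)=(-0.118344, -0.707474)

1 0.5890 -0.0391 0.0659
2 0.8520 -0.1183 -0.7075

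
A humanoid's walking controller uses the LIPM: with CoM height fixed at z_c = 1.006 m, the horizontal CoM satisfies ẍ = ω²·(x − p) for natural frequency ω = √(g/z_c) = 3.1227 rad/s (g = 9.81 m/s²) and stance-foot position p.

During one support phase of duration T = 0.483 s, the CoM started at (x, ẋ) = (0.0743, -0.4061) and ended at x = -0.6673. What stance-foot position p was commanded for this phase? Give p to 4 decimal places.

ωT = 3.1227·0.483 = 1.508264; cosh(ωT) = 2.370087, sinh(ωT) = 2.148793
x(T) = p + (x₀−p)·cosh(ωT) + (ẋ₀/ω)·sinh(ωT) ⇒ p·(1 − cosh) = x(T) − x₀·cosh − (ẋ₀/ω)·sinh
numerator   = -0.6673 − (0.0743)·2.370087 − (-0.4061/3.1227)·2.148793 = -0.563952
denominator = 1 − 2.370087 = -1.370087
p = -0.563952 / -1.370087 = 0.4116

p = 0.4116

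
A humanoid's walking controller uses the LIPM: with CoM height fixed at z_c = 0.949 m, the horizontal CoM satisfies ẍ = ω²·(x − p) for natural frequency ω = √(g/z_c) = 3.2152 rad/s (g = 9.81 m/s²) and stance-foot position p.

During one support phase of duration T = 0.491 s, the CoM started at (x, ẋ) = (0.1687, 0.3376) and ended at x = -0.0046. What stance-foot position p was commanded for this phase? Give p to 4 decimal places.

ωT = 3.2152·0.491 = 1.578663; cosh(ωT) = 2.527360, sinh(ωT) = 2.321110
x(T) = p + (x₀−p)·cosh(ωT) + (ẋ₀/ω)·sinh(ωT) ⇒ p·(1 − cosh) = x(T) − x₀·cosh − (ẋ₀/ω)·sinh
numerator   = -0.0046 − (0.1687)·2.527360 − (0.3376/3.2152)·2.321110 = -0.674685
denominator = 1 − 2.527360 = -1.527360
p = -0.674685 / -1.527360 = 0.4417

p = 0.4417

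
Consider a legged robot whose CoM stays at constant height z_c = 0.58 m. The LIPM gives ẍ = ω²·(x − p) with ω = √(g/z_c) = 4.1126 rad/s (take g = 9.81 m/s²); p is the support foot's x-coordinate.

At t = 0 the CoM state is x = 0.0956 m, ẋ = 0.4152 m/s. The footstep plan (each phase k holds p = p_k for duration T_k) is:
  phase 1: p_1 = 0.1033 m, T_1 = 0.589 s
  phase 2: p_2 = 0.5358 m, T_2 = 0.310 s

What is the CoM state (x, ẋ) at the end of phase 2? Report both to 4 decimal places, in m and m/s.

x = 1.5810, ẋ = 4.8066

phase 1: p=0.1033, T=0.589, ωT=2.422321, cosh=5.680356, sinh=5.591640; start (x,ẋ)=(0.095600, 0.415200) → end (x,ẋ)=(0.624082, 2.181413)
phase 2: p=0.5358, T=0.310, ωT=1.274906, cosh=1.928911, sinh=1.649454; start (x,ẋ)=(0.624082, 2.181413) → end (x,ẋ)=(1.580995, 4.806618)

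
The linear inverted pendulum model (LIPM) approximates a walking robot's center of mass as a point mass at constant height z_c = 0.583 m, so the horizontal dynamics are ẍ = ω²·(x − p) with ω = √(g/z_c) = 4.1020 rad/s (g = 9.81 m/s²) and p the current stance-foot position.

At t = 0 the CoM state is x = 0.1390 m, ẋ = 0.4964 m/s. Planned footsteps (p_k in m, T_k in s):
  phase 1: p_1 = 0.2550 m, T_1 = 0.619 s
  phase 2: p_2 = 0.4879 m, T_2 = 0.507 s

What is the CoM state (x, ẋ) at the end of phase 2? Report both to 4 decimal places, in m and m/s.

x = -0.2055, ẋ = -2.7154

phase 1: p=0.2550, T=0.619, ωT=2.539138, cosh=6.373840, sinh=6.294906; start (x,ẋ)=(0.139000, 0.496400) → end (x,ẋ)=(0.277407, 0.168657)
phase 2: p=0.4879, T=0.507, ωT=2.079714, cosh=4.063573, sinh=3.938607; start (x,ẋ)=(0.277407, 0.168657) → end (x,ẋ)=(-0.205514, -2.715409)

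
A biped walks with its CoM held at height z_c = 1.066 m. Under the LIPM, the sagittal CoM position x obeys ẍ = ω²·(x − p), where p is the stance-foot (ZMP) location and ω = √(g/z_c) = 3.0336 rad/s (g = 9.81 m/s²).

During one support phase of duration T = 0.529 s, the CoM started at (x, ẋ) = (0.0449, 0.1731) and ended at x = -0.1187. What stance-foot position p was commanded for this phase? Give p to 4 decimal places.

ωT = 3.0336·0.529 = 1.604774; cosh(ωT) = 2.588836, sinh(ωT) = 2.387901
x(T) = p + (x₀−p)·cosh(ωT) + (ẋ₀/ω)·sinh(ωT) ⇒ p·(1 − cosh) = x(T) − x₀·cosh − (ẋ₀/ω)·sinh
numerator   = -0.1187 − (0.0449)·2.588836 − (0.1731/3.0336)·2.387901 = -0.371195
denominator = 1 − 2.588836 = -1.588836
p = -0.371195 / -1.588836 = 0.2336

p = 0.2336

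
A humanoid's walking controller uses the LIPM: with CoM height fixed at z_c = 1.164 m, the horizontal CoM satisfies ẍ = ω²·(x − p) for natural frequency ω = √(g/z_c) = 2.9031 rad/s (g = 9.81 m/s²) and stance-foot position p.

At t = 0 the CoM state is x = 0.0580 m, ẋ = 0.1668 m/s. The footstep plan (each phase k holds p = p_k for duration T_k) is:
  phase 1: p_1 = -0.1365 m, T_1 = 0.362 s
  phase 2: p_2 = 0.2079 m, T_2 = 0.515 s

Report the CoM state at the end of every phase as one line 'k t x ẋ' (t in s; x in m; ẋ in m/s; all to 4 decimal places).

phase 1: p=-0.1365, T=0.362, ωT=1.050922, cosh=1.604951, sinh=1.255336; start (x,ẋ)=(0.058000, 0.166800) → end (x,ẋ)=(0.247789, 0.976535)
phase 2: p=0.2079, T=0.515, ωT=1.495096, cosh=2.341997, sinh=2.117770; start (x,ẋ)=(0.247789, 0.976535) → end (x,ẋ)=(1.013689, 2.532287)

1 0.3620 0.2478 0.9765
2 0.8770 1.0137 2.5323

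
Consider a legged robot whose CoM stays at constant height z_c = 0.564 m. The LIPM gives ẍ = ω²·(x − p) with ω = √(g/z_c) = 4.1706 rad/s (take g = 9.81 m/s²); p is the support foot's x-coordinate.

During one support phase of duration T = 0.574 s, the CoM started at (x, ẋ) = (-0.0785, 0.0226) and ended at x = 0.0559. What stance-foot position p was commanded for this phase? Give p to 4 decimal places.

p = -0.1017

ωT = 4.1706·0.574 = 2.393924; cosh(ωT) = 5.523839, sinh(ωT) = 5.432568
x(T) = p + (x₀−p)·cosh(ωT) + (ẋ₀/ω)·sinh(ωT) ⇒ p·(1 − cosh) = x(T) − x₀·cosh − (ẋ₀/ω)·sinh
numerator   = 0.0559 − (-0.0785)·5.523839 − (0.0226/4.1706)·5.432568 = 0.460083
denominator = 1 − 5.523839 = -4.523839
p = 0.460083 / -4.523839 = -0.1017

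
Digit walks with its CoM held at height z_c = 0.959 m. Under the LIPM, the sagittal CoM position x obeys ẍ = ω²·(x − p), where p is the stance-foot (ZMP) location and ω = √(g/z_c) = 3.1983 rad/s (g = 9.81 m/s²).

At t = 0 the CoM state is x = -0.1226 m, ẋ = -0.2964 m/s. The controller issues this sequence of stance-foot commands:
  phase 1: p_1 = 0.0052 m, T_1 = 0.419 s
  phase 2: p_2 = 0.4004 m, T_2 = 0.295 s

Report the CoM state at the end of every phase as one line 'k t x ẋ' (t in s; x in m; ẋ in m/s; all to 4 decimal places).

1 0.4190 -0.4204 -1.3319
2 0.7140 -1.2676 -4.8312

phase 1: p=0.0052, T=0.419, ωT=1.340088, cosh=2.040601, sinh=1.778778; start (x,ẋ)=(-0.122600, -0.296400) → end (x,ẋ)=(-0.420436, -1.331897)
phase 2: p=0.4004, T=0.295, ωT=0.943499, cosh=1.479108, sinh=1.089845; start (x,ẋ)=(-0.420436, -1.331897) → end (x,ẋ)=(-1.267559, -4.831166)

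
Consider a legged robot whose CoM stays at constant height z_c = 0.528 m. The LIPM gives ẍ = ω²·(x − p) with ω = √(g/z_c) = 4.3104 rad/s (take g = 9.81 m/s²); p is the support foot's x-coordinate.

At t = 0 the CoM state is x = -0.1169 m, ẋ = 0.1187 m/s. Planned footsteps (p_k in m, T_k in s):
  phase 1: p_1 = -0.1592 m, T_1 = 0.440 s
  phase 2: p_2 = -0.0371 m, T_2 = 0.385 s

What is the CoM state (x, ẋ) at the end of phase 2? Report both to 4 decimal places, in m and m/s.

x = 0.8536, ẋ = 3.9377

phase 1: p=-0.1592, T=0.440, ωT=1.896576, cosh=3.406561, sinh=3.256480; start (x,ẋ)=(-0.116900, 0.118700) → end (x,ẋ)=(0.074575, 0.998113)
phase 2: p=-0.0371, T=0.385, ωT=1.659504, cosh=2.723468, sinh=2.533235; start (x,ẋ)=(0.074575, 0.998113) → end (x,ẋ)=(0.853636, 3.937731)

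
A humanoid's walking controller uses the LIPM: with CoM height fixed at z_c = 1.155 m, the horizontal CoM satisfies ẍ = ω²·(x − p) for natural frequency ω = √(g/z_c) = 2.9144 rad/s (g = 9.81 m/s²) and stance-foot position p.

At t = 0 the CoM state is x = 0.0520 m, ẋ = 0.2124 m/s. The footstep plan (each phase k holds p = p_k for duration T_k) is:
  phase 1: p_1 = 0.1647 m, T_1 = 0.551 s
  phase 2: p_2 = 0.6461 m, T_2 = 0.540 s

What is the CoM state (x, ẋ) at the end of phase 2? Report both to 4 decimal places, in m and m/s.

phase 1: p=0.1647, T=0.551, ωT=1.605834, cosh=2.591368, sinh=2.390646; start (x,ẋ)=(0.052000, 0.212400) → end (x,ẋ)=(0.046882, -0.234808)
phase 2: p=0.6461, T=0.540, ωT=1.573776, cosh=2.516047, sinh=2.308786; start (x,ẋ)=(0.046882, -0.234808) → end (x,ẋ)=(-1.047576, -4.622762)

x = -1.0476, ẋ = -4.6228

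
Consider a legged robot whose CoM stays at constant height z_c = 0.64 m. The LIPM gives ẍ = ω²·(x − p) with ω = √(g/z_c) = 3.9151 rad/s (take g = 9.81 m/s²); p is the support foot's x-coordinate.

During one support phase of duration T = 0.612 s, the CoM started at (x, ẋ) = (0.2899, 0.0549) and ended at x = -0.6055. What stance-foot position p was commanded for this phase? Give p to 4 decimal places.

ωT = 3.9151·0.612 = 2.396041; cosh(ωT) = 5.535351, sinh(ωT) = 5.444273
x(T) = p + (x₀−p)·cosh(ωT) + (ẋ₀/ω)·sinh(ωT) ⇒ p·(1 − cosh) = x(T) − x₀·cosh − (ẋ₀/ω)·sinh
numerator   = -0.6055 − (0.2899)·5.535351 − (0.0549/3.9151)·5.444273 = -2.286541
denominator = 1 − 5.535351 = -4.535351
p = -2.286541 / -4.535351 = 0.5042

p = 0.5042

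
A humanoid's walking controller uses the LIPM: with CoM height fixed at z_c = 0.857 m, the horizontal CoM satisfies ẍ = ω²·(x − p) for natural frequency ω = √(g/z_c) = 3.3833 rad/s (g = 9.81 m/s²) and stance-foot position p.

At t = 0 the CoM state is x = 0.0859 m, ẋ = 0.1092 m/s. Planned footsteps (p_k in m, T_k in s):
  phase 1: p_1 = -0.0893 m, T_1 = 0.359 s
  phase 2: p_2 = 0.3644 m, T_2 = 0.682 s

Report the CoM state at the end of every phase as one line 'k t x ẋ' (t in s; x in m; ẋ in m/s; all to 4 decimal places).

phase 1: p=-0.0893, T=0.359, ωT=1.214605, cosh=1.832895, sinh=1.536067; start (x,ẋ)=(0.085900, 0.109200) → end (x,ẋ)=(0.281402, 1.110662)
phase 2: p=0.3644, T=0.682, ωT=2.307411, cosh=5.073945, sinh=4.974427; start (x,ẋ)=(0.281402, 1.110662) → end (x,ẋ)=(1.576264, 4.238578)

1 0.3590 0.2814 1.1107
2 1.0410 1.5763 4.2386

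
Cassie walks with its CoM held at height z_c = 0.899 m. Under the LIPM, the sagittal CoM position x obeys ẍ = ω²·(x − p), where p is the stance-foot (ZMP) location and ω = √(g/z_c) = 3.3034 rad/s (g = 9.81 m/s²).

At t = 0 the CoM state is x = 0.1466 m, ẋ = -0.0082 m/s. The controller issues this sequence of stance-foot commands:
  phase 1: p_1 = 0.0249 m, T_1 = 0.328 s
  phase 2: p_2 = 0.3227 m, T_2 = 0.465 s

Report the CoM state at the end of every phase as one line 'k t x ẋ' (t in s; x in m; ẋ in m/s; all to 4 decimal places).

phase 1: p=0.0249, T=0.328, ωT=1.083515, cosh=1.646726, sinh=1.308323; start (x,ẋ)=(0.146600, -0.008200) → end (x,ẋ)=(0.222059, 0.512474)
phase 2: p=0.3227, T=0.465, ωT=1.536081, cosh=2.430784, sinh=2.215561; start (x,ẋ)=(0.222059, 0.512474) → end (x,ẋ)=(0.421775, 0.509133)

1 0.3280 0.2221 0.5125
2 0.7930 0.4218 0.5091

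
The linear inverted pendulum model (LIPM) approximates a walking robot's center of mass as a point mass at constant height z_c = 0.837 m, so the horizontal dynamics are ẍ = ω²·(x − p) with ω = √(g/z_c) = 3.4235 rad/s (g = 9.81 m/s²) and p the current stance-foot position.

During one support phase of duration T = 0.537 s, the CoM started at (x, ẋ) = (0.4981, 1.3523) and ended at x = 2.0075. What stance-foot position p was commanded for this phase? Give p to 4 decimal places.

p = 0.3635

ωT = 3.4235·0.537 = 1.838420; cosh(ωT) = 3.222832, sinh(ωT) = 3.063763
x(T) = p + (x₀−p)·cosh(ωT) + (ẋ₀/ω)·sinh(ωT) ⇒ p·(1 − cosh) = x(T) − x₀·cosh − (ẋ₀/ω)·sinh
numerator   = 2.0075 − (0.4981)·3.222832 − (1.3523/3.4235)·3.063763 = -0.807994
denominator = 1 − 3.222832 = -2.222832
p = -0.807994 / -2.222832 = 0.3635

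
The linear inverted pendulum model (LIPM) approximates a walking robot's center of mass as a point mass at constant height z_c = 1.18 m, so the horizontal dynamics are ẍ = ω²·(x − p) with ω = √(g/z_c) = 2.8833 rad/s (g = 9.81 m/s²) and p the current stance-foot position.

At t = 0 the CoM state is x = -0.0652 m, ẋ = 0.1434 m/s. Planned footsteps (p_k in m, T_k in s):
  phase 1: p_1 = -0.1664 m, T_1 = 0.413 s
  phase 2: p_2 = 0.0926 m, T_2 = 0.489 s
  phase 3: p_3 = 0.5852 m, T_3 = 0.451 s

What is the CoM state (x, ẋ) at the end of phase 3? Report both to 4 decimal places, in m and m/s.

phase 1: p=-0.1664, T=0.413, ωT=1.190803, cosh=1.796849, sinh=1.492872; start (x,ẋ)=(-0.065200, 0.143400) → end (x,ẋ)=(0.089689, 0.693273)
phase 2: p=0.0926, T=0.489, ωT=1.409934, cosh=2.169922, sinh=1.925762; start (x,ẋ)=(0.089689, 0.693273) → end (x,ẋ)=(0.549321, 1.488183)
phase 3: p=0.5852, T=0.451, ωT=1.300368, cosh=1.971540, sinh=1.699108; start (x,ẋ)=(0.549321, 1.488183) → end (x,ẋ)=(1.391440, 2.758242)

x = 1.3914, ẋ = 2.7582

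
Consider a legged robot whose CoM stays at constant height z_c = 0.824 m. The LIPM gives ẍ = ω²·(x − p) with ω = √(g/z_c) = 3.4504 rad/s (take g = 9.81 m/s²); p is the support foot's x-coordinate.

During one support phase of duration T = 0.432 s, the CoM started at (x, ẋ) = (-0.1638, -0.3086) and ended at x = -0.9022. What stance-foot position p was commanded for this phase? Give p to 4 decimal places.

p = 0.2489

ωT = 3.4504·0.432 = 1.490573; cosh(ωT) = 2.332441, sinh(ωT) = 2.107197
x(T) = p + (x₀−p)·cosh(ωT) + (ẋ₀/ω)·sinh(ωT) ⇒ p·(1 − cosh) = x(T) − x₀·cosh − (ẋ₀/ω)·sinh
numerator   = -0.9022 − (-0.1638)·2.332441 − (-0.3086/3.4504)·2.107197 = -0.331681
denominator = 1 − 2.332441 = -1.332441
p = -0.331681 / -1.332441 = 0.2489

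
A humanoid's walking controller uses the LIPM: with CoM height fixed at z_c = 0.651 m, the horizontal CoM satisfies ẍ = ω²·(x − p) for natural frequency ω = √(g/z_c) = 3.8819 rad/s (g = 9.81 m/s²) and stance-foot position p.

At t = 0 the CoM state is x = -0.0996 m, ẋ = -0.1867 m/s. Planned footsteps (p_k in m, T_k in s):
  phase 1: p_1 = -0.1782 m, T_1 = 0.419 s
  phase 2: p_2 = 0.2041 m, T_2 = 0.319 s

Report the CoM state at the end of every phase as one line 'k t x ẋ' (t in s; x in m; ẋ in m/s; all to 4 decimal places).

1 0.4190 -0.0882 0.2528
2 0.7380 -0.2395 -1.3199

phase 1: p=-0.1782, T=0.419, ωT=1.626516, cosh=2.641369, sinh=2.444755; start (x,ẋ)=(-0.099600, -0.186700) → end (x,ẋ)=(-0.088169, 0.252794)
phase 2: p=0.2041, T=0.319, ωT=1.238326, cosh=1.869851, sinh=1.579982; start (x,ẋ)=(-0.088169, 0.252794) → end (x,ẋ)=(-0.239509, -1.319896)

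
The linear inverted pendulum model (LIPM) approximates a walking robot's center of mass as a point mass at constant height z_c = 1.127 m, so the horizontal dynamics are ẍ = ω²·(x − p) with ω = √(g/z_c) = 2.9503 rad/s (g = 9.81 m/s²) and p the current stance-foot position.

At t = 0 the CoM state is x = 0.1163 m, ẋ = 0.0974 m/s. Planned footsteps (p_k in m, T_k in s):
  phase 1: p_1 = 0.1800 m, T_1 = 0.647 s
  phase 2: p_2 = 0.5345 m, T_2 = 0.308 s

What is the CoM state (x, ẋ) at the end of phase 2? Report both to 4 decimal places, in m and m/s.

x = -0.2364, ẋ = -1.8357

phase 1: p=0.1800, T=0.647, ωT=1.908844, cosh=3.446770, sinh=3.298518; start (x,ẋ)=(0.116300, 0.097400) → end (x,ẋ)=(0.069337, -0.284189)
phase 2: p=0.5345, T=0.308, ωT=0.908692, cosh=1.442064, sinh=1.039013; start (x,ẋ)=(0.069337, -0.284189) → end (x,ẋ)=(-0.236378, -1.835729)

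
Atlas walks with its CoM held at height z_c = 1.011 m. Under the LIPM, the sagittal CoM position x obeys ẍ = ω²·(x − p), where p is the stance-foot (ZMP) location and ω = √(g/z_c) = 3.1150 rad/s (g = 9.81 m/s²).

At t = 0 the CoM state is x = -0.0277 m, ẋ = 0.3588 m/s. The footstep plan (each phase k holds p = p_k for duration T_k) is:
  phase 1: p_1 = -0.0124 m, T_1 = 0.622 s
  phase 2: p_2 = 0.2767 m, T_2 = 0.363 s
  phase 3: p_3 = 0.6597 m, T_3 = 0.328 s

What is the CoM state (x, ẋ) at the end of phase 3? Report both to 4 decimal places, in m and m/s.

x = 1.7804, ẋ = 4.0320

phase 1: p=-0.0124, T=0.622, ωT=1.937530, cosh=3.542822, sinh=3.398762; start (x,ẋ)=(-0.027700, 0.358800) → end (x,ẋ)=(0.324880, 1.109181)
phase 2: p=0.2767, T=0.363, ωT=1.130745, cosh=1.710378, sinh=1.387585; start (x,ẋ)=(0.324880, 1.109181) → end (x,ẋ)=(0.853194, 2.105368)
phase 3: p=0.6597, T=0.328, ωT=1.021720, cosh=1.568972, sinh=1.208997; start (x,ẋ)=(0.853194, 2.105368) → end (x,ẋ)=(1.780424, 4.031966)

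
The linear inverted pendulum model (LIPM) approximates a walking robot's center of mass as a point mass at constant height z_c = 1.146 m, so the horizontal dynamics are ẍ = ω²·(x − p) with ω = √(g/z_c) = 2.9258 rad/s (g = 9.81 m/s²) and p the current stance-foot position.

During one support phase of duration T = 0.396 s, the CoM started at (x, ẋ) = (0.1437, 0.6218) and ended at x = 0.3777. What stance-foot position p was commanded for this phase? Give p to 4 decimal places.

ωT = 2.9258·0.396 = 1.158617; cosh(ωT) = 1.749722, sinh(ωT) = 1.435802
x(T) = p + (x₀−p)·cosh(ωT) + (ẋ₀/ω)·sinh(ωT) ⇒ p·(1 − cosh) = x(T) − x₀·cosh − (ẋ₀/ω)·sinh
numerator   = 0.3777 − (0.1437)·1.749722 − (0.6218/2.9258)·1.435802 = -0.178876
denominator = 1 − 1.749722 = -0.749722
p = -0.178876 / -0.749722 = 0.2386

p = 0.2386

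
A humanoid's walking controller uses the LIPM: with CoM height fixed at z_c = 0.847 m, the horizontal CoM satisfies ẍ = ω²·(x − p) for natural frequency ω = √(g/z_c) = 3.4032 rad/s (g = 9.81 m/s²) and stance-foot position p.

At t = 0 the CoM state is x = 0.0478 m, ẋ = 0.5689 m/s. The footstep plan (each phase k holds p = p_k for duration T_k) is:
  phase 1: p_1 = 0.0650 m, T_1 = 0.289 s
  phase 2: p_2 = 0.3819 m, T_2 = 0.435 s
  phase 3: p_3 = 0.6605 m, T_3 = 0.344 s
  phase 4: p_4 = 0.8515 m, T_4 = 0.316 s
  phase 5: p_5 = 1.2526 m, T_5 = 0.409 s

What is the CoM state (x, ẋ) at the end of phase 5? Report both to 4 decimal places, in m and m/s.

phase 1: p=0.0650, T=0.289, ωT=0.983525, cosh=1.523928, sinh=1.149937; start (x,ẋ)=(0.047800, 0.568900) → end (x,ẋ)=(0.231019, 0.799651)
phase 2: p=0.3819, T=0.435, ωT=1.480392, cosh=2.311108, sinh=2.083560; start (x,ẋ)=(0.231019, 0.799651) → end (x,ẋ)=(0.522772, 0.778217)
phase 3: p=0.6605, T=0.344, ωT=1.170701, cosh=1.767200, sinh=1.457051; start (x,ẋ)=(0.522772, 0.778217) → end (x,ẋ)=(0.750295, 0.692324)
phase 4: p=0.8515, T=0.316, ωT=1.075411, cosh=1.636178, sinh=1.295020; start (x,ẋ)=(0.750295, 0.692324) → end (x,ẋ)=(0.949360, 0.686732)
phase 5: p=1.2526, T=0.409, ωT=1.391909, cosh=2.135561, sinh=1.886960; start (x,ẋ)=(0.949360, 0.686732) → end (x,ẋ)=(0.985783, -0.480758)

x = 0.9858, ẋ = -0.4808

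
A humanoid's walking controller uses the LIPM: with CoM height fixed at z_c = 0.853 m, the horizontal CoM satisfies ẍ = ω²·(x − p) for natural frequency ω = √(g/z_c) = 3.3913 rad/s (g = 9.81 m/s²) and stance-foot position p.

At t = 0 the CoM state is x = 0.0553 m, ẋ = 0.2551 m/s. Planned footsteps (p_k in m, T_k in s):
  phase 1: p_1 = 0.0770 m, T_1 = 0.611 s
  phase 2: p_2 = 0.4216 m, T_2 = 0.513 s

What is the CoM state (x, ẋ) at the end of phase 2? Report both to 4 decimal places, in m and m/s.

x = 0.6194, ẋ = 0.8831

phase 1: p=0.0770, T=0.611, ωT=2.072084, cosh=4.033641, sinh=3.907718; start (x,ẋ)=(0.055300, 0.255100) → end (x,ẋ)=(0.283416, 0.741408)
phase 2: p=0.4216, T=0.513, ωT=1.739737, cosh=2.935706, sinh=2.760139; start (x,ẋ)=(0.283416, 0.741408) → end (x,ẋ)=(0.619355, 0.883089)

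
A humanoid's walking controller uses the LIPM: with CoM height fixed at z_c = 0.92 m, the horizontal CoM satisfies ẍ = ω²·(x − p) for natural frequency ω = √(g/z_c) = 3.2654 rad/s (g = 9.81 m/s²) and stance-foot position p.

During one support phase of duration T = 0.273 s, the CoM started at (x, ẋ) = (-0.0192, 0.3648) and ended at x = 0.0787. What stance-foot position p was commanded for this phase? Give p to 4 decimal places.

ωT = 3.2654·0.273 = 0.891454; cosh(ωT) = 1.424366, sinh(ωT) = 1.014307
x(T) = p + (x₀−p)·cosh(ωT) + (ẋ₀/ω)·sinh(ωT) ⇒ p·(1 − cosh) = x(T) − x₀·cosh − (ẋ₀/ω)·sinh
numerator   = 0.0787 − (-0.0192)·1.424366 − (0.3648/3.2654)·1.014307 = -0.007267
denominator = 1 − 1.424366 = -0.424366
p = -0.007267 / -0.424366 = 0.0171

p = 0.0171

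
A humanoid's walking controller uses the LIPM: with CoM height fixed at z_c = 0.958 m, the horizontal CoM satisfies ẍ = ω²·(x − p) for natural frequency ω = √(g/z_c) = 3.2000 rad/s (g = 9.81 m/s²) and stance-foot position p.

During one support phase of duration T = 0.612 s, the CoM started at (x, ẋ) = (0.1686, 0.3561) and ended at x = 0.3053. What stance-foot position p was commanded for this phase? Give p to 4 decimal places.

p = 0.2642

ωT = 3.2000·0.612 = 1.958400; cosh(ωT) = 3.614531, sinh(ωT) = 3.473447
x(T) = p + (x₀−p)·cosh(ωT) + (ẋ₀/ω)·sinh(ωT) ⇒ p·(1 − cosh) = x(T) − x₀·cosh − (ẋ₀/ω)·sinh
numerator   = 0.3053 − (0.1686)·3.614531 − (0.3561/3.2000)·3.473447 = -0.690639
denominator = 1 − 3.614531 = -2.614531
p = -0.690639 / -2.614531 = 0.2642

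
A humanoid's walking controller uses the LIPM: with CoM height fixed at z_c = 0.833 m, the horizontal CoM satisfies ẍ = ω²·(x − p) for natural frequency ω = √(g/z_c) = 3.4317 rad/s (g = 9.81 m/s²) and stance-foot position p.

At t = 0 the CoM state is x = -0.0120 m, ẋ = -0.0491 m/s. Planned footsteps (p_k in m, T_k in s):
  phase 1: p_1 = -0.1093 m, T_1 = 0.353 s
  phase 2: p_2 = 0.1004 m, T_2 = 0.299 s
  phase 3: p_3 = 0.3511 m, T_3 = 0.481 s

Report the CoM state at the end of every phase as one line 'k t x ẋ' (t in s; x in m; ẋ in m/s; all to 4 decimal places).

phase 1: p=-0.1093, T=0.353, ωT=1.211390, cosh=1.827966, sinh=1.530183; start (x,ẋ)=(-0.012000, -0.049100) → end (x,ẋ)=(0.046668, 0.421182)
phase 2: p=0.1004, T=0.299, ωT=1.026078, cosh=1.574256, sinh=1.215846; start (x,ẋ)=(0.046668, 0.421182) → end (x,ẋ)=(0.165036, 0.438854)
phase 3: p=0.3511, T=0.481, ωT=1.650648, cosh=2.701140, sinh=2.509214; start (x,ẋ)=(0.165036, 0.438854) → end (x,ẋ)=(0.169398, -0.416771)

1 0.3530 0.0467 0.4212
2 0.6520 0.1650 0.4389
3 1.1330 0.1694 -0.4168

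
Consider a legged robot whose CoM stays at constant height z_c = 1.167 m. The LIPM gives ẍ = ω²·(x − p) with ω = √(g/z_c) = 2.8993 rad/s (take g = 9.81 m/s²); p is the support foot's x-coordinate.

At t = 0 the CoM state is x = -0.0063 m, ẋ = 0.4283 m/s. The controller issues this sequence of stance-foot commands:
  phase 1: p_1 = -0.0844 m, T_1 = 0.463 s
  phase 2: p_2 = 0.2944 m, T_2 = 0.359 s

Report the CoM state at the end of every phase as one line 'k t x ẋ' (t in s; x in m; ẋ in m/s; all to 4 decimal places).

phase 1: p=-0.0844, T=0.463, ωT=1.342376, cosh=2.044676, sinh=1.783452; start (x,ẋ)=(-0.006300, 0.428300) → end (x,ẋ)=(0.338750, 1.279571)
phase 2: p=0.2944, T=0.359, ωT=1.040849, cosh=1.592387, sinh=1.239232; start (x,ẋ)=(0.338750, 1.279571) → end (x,ẋ)=(0.911943, 2.196919)

1 0.4630 0.3388 1.2796
2 0.8220 0.9119 2.1969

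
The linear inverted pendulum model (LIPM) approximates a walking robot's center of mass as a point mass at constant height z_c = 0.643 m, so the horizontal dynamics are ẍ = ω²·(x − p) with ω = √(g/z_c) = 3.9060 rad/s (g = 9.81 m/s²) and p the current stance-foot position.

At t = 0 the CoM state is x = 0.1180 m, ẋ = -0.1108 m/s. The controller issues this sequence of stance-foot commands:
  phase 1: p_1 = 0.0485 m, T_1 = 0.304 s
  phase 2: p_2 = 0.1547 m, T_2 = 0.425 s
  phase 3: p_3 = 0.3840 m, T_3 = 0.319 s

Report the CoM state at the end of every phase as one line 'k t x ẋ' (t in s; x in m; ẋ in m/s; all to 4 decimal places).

phase 1: p=0.0485, T=0.304, ωT=1.187424, cosh=1.791815, sinh=1.486809; start (x,ẋ)=(0.118000, -0.110800) → end (x,ẋ)=(0.130855, 0.205087)
phase 2: p=0.1547, T=0.425, ωT=1.660050, cosh=2.724852, sinh=2.534722; start (x,ẋ)=(0.130855, 0.205087) → end (x,ẋ)=(0.222814, 0.322754)
phase 3: p=0.3840, T=0.319, ωT=1.246014, cosh=1.882054, sinh=1.594405; start (x,ẋ)=(0.222814, 0.322754) → end (x,ẋ)=(0.212385, -0.396385)

1 0.3040 0.1309 0.2051
2 0.7290 0.2228 0.3228
3 1.0480 0.2124 -0.3964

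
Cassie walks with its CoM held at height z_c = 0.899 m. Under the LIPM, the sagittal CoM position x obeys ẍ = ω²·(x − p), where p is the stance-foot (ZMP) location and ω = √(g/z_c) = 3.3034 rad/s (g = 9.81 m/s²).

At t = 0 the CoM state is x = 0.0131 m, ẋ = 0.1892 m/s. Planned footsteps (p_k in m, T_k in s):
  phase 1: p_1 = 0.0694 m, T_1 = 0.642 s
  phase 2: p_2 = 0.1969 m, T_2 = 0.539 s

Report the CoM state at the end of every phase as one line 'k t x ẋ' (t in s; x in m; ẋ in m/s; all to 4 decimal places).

phase 1: p=0.0694, T=0.642, ωT=2.120783, cosh=4.228800, sinh=4.108862; start (x,ẋ)=(0.013100, 0.189200) → end (x,ẋ)=(0.066651, 0.035917)
phase 2: p=0.1969, T=0.539, ωT=1.780533, cosh=3.050782, sinh=2.882234; start (x,ẋ)=(0.066651, 0.035917) → end (x,ẋ)=(-0.169124, -1.130550)

1 0.6420 0.0667 0.0359
2 1.1810 -0.1691 -1.1305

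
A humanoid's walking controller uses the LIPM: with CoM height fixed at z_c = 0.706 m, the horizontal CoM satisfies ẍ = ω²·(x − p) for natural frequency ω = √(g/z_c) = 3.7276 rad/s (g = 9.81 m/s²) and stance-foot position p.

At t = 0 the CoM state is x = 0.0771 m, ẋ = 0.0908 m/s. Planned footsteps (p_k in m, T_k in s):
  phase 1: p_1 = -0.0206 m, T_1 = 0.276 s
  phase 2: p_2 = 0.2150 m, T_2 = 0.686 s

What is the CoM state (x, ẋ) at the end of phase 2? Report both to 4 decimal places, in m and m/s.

phase 1: p=-0.0206, T=0.276, ωT=1.028818, cosh=1.577593, sinh=1.220163; start (x,ẋ)=(0.077100, 0.090800) → end (x,ẋ)=(0.163253, 0.587612)
phase 2: p=0.2150, T=0.686, ωT=2.557134, cosh=6.488159, sinh=6.410632; start (x,ẋ)=(0.163253, 0.587612) → end (x,ẋ)=(0.889815, 2.575952)

x = 0.8898, ẋ = 2.5760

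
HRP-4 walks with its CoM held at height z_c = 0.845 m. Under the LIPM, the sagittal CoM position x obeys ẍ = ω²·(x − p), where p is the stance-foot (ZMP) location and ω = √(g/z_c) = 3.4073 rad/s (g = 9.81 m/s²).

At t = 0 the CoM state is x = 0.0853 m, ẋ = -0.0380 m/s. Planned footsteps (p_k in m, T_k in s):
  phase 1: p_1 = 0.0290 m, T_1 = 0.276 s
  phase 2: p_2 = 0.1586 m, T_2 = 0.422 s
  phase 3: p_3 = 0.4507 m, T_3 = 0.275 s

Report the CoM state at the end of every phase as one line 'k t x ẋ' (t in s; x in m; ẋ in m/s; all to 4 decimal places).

phase 1: p=0.0290, T=0.276, ωT=0.940415, cosh=1.475755, sinh=1.085289; start (x,ẋ)=(0.085300, -0.038000) → end (x,ẋ)=(0.099981, 0.152113)
phase 2: p=0.1586, T=0.422, ωT=1.437881, cosh=2.224595, sinh=1.987165; start (x,ẋ)=(0.099981, 0.152113) → end (x,ẋ)=(0.116911, -0.058509)
phase 3: p=0.4507, T=0.275, ωT=0.937008, cosh=1.472065, sinh=1.080267; start (x,ẋ)=(0.116911, -0.058509) → end (x,ẋ)=(-0.059209, -1.314738)

1 0.2760 0.1000 0.1521
2 0.6980 0.1169 -0.0585
3 0.9730 -0.0592 -1.3147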